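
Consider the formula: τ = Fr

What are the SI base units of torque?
Units of each symbol in τ = Fr:
  F (force): kg·m/s²
  r (lever arm): m

Multiplying the contributions: [kg·m/s²] · [m]
Adding exponents of each base unit: kg: 1, m: 2, s: -2
SI base units of torque: kg·m²/s²

Answer: kg·m²/s²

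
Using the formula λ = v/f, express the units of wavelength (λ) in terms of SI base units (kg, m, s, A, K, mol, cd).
Units of each symbol in λ = v/f:
  v (wave speed): m/s
  f (frequency): 1/s  → in the denominator, contributes s

Multiplying the contributions: [m/s] · [s]
Adding exponents of each base unit: m: 1
SI base units of wavelength: m

Answer: m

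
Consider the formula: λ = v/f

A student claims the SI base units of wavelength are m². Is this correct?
Units of each symbol in λ = v/f:
  v (wave speed): m/s
  f (frequency): 1/s  → in the denominator, contributes s

Multiplying the contributions: [m/s] · [s]
Adding exponents of each base unit: m: 1
SI base units of wavelength: m

The claimed units m² (exponents m: 2) do not match the derived units m (exponents m: 1), so the claim is incorrect.

Answer: No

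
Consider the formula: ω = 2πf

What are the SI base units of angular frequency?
Units of each symbol in ω = 2πf:
  f (frequency): 1/s
  The factor 2π is dimensionless.

Multiplying the contributions: [1/s]
Adding exponents of each base unit: s: -1
SI base units of angular frequency: 1/s

Answer: 1/s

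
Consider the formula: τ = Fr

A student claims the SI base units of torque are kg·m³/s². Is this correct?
Units of each symbol in τ = Fr:
  F (force): kg·m/s²
  r (lever arm): m

Multiplying the contributions: [kg·m/s²] · [m]
Adding exponents of each base unit: kg: 1, m: 2, s: -2
SI base units of torque: kg·m²/s²

The claimed units kg·m³/s² (exponents kg: 1, m: 3, s: -2) do not match the derived units kg·m²/s² (exponents kg: 1, m: 2, s: -2), so the claim is incorrect.

Answer: No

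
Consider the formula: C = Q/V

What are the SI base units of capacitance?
Units of each symbol in C = Q/V:
  Q (charge, in coulombs): s·A
  V (voltage, in volts): kg·m²/(s³·A)  → in the denominator, contributes s³·A/(kg·m²)

Multiplying the contributions: [s·A] · [s³·A/(kg·m²)]
Adding exponents of each base unit: kg: -1, m: -2, s: 4, A: 2
SI base units of capacitance: s⁴·A²/(kg·m²)

Answer: s⁴·A²/(kg·m²)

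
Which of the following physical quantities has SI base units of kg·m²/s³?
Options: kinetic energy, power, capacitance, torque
Checking the SI base units of each option:
  kinetic energy (E = ½mv²): kg·m²/s²  ✗
  power (P = W/t): kg·m²/s³  ✓ matches
  capacitance (C = Q/V): s⁴·A²/(kg·m²)  ✗
  torque (τ = Fr): kg·m²/s²  ✗

Only power has units kg·m²/s³.

Answer: power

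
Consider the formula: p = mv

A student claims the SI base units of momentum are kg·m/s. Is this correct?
Units of each symbol in p = mv:
  m (mass): kg
  v (velocity): m/s

Multiplying the contributions: [kg] · [m/s]
Adding exponents of each base unit: kg: 1, m: 1, s: -1
SI base units of momentum: kg·m/s

The claimed units kg·m/s match the derived units, so the claim is correct.

Answer: Yes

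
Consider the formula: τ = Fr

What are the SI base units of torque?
Units of each symbol in τ = Fr:
  F (force): kg·m/s²
  r (lever arm): m

Multiplying the contributions: [kg·m/s²] · [m]
Adding exponents of each base unit: kg: 1, m: 2, s: -2
SI base units of torque: kg·m²/s²

Answer: kg·m²/s²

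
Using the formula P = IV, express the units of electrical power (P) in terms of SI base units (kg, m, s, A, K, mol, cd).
Units of each symbol in P = IV:
  I (current): A
  V (voltage, in volts): kg·m²/(s³·A)

Multiplying the contributions: [A] · [kg·m²/(s³·A)]
Adding exponents of each base unit: kg: 1, m: 2, s: -3
SI base units of electrical power: kg·m²/s³

Answer: kg·m²/s³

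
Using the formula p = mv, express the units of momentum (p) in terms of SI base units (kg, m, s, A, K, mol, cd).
Units of each symbol in p = mv:
  m (mass): kg
  v (velocity): m/s

Multiplying the contributions: [kg] · [m/s]
Adding exponents of each base unit: kg: 1, m: 1, s: -1
SI base units of momentum: kg·m/s

Answer: kg·m/s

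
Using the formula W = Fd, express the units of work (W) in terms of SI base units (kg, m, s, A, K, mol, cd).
Units of each symbol in W = Fd:
  F (force): kg·m/s²
  d (displacement): m

Multiplying the contributions: [kg·m/s²] · [m]
Adding exponents of each base unit: kg: 1, m: 2, s: -2
SI base units of work: kg·m²/s²

Answer: kg·m²/s²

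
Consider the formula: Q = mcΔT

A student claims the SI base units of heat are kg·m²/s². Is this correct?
Units of each symbol in Q = mcΔT:
  m (mass): kg
  c (specific heat capacity, in J/(kg·K)): m²/(s²·K)
  ΔT (temperature change): K

Multiplying the contributions: [kg] · [m²/(s²·K)] · [K]
Adding exponents of each base unit: kg: 1, m: 2, s: -2
SI base units of heat: kg·m²/s²

The claimed units kg·m²/s² match the derived units, so the claim is correct.

Answer: Yes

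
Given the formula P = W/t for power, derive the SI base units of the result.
Units of each symbol in P = W/t:
  W (work): kg·m²/s²
  t (time): s  → in the denominator, contributes 1/s

Multiplying the contributions: [kg·m²/s²] · [1/s]
Adding exponents of each base unit: kg: 1, m: 2, s: -3
SI base units of power: kg·m²/s³

Answer: kg·m²/s³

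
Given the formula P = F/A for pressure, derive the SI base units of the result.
Units of each symbol in P = F/A:
  F (force): kg·m/s²
  A (area): m²  → in the denominator, contributes 1/m²

Multiplying the contributions: [kg·m/s²] · [1/m²]
Adding exponents of each base unit: kg: 1, m: -1, s: -2
SI base units of pressure: kg/(m·s²)

Answer: kg/(m·s²)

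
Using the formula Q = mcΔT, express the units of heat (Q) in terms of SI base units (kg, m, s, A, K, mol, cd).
Units of each symbol in Q = mcΔT:
  m (mass): kg
  c (specific heat capacity, in J/(kg·K)): m²/(s²·K)
  ΔT (temperature change): K

Multiplying the contributions: [kg] · [m²/(s²·K)] · [K]
Adding exponents of each base unit: kg: 1, m: 2, s: -2
SI base units of heat: kg·m²/s²

Answer: kg·m²/s²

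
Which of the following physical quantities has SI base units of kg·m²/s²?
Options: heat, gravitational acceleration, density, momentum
Checking the SI base units of each option:
  heat (Q = mcΔT): kg·m²/s²  ✓ matches
  gravitational acceleration (g = GM/r²): m/s²  ✗
  density (ρ = m/V): kg/m³  ✗
  momentum (p = mv): kg·m/s  ✗

Only heat has units kg·m²/s².

Answer: heat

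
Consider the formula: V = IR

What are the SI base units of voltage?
Units of each symbol in V = IR:
  I (current): A
  R (resistance, in ohms): kg·m²/(s³·A²)

Multiplying the contributions: [A] · [kg·m²/(s³·A²)]
Adding exponents of each base unit: kg: 1, m: 2, s: -3, A: -1
SI base units of voltage: kg·m²/(s³·A)

Answer: kg·m²/(s³·A)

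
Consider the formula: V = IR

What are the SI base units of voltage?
Units of each symbol in V = IR:
  I (current): A
  R (resistance, in ohms): kg·m²/(s³·A²)

Multiplying the contributions: [A] · [kg·m²/(s³·A²)]
Adding exponents of each base unit: kg: 1, m: 2, s: -3, A: -1
SI base units of voltage: kg·m²/(s³·A)

Answer: kg·m²/(s³·A)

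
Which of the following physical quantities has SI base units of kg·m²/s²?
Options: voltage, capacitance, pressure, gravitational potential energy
Checking the SI base units of each option:
  voltage (V = IR): kg·m²/(s³·A)  ✗
  capacitance (C = Q/V): s⁴·A²/(kg·m²)  ✗
  pressure (P = F/A): kg/(m·s²)  ✗
  gravitational potential energy (U = -GMm/r): kg·m²/s²  ✓ matches

Only gravitational potential energy has units kg·m²/s².

Answer: gravitational potential energy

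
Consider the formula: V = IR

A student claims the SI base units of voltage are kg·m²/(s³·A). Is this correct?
Units of each symbol in V = IR:
  I (current): A
  R (resistance, in ohms): kg·m²/(s³·A²)

Multiplying the contributions: [A] · [kg·m²/(s³·A²)]
Adding exponents of each base unit: kg: 1, m: 2, s: -3, A: -1
SI base units of voltage: kg·m²/(s³·A)

The claimed units kg·m²/(s³·A) match the derived units, so the claim is correct.

Answer: Yes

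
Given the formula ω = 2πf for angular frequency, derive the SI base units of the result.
Units of each symbol in ω = 2πf:
  f (frequency): 1/s
  The factor 2π is dimensionless.

Multiplying the contributions: [1/s]
Adding exponents of each base unit: s: -1
SI base units of angular frequency: 1/s

Answer: 1/s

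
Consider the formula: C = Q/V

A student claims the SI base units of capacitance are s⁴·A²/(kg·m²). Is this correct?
Units of each symbol in C = Q/V:
  Q (charge, in coulombs): s·A
  V (voltage, in volts): kg·m²/(s³·A)  → in the denominator, contributes s³·A/(kg·m²)

Multiplying the contributions: [s·A] · [s³·A/(kg·m²)]
Adding exponents of each base unit: kg: -1, m: -2, s: 4, A: 2
SI base units of capacitance: s⁴·A²/(kg·m²)

The claimed units s⁴·A²/(kg·m²) match the derived units, so the claim is correct.

Answer: Yes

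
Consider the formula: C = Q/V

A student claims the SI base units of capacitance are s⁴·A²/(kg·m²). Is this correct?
Units of each symbol in C = Q/V:
  Q (charge, in coulombs): s·A
  V (voltage, in volts): kg·m²/(s³·A)  → in the denominator, contributes s³·A/(kg·m²)

Multiplying the contributions: [s·A] · [s³·A/(kg·m²)]
Adding exponents of each base unit: kg: -1, m: -2, s: 4, A: 2
SI base units of capacitance: s⁴·A²/(kg·m²)

The claimed units s⁴·A²/(kg·m²) match the derived units, so the claim is correct.

Answer: Yes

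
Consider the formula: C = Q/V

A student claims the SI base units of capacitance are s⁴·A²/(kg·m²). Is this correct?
Units of each symbol in C = Q/V:
  Q (charge, in coulombs): s·A
  V (voltage, in volts): kg·m²/(s³·A)  → in the denominator, contributes s³·A/(kg·m²)

Multiplying the contributions: [s·A] · [s³·A/(kg·m²)]
Adding exponents of each base unit: kg: -1, m: -2, s: 4, A: 2
SI base units of capacitance: s⁴·A²/(kg·m²)

The claimed units s⁴·A²/(kg·m²) match the derived units, so the claim is correct.

Answer: Yes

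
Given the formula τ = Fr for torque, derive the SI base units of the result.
Units of each symbol in τ = Fr:
  F (force): kg·m/s²
  r (lever arm): m

Multiplying the contributions: [kg·m/s²] · [m]
Adding exponents of each base unit: kg: 1, m: 2, s: -2
SI base units of torque: kg·m²/s²

Answer: kg·m²/s²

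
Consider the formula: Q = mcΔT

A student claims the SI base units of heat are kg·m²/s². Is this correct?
Units of each symbol in Q = mcΔT:
  m (mass): kg
  c (specific heat capacity, in J/(kg·K)): m²/(s²·K)
  ΔT (temperature change): K

Multiplying the contributions: [kg] · [m²/(s²·K)] · [K]
Adding exponents of each base unit: kg: 1, m: 2, s: -2
SI base units of heat: kg·m²/s²

The claimed units kg·m²/s² match the derived units, so the claim is correct.

Answer: Yes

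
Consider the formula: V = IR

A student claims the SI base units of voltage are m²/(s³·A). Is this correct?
Units of each symbol in V = IR:
  I (current): A
  R (resistance, in ohms): kg·m²/(s³·A²)

Multiplying the contributions: [A] · [kg·m²/(s³·A²)]
Adding exponents of each base unit: kg: 1, m: 2, s: -3, A: -1
SI base units of voltage: kg·m²/(s³·A)

The claimed units m²/(s³·A) (exponents m: 2, s: -3, A: -1) do not match the derived units kg·m²/(s³·A) (exponents kg: 1, m: 2, s: -3, A: -1), so the claim is incorrect.

Answer: No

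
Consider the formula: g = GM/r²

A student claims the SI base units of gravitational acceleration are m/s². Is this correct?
Units of each symbol in g = GM/r²:
  G (gravitational constant): m³/(kg·s²)
  M (mass): kg
  r (distance): m  → to the power 2 in the denominator, contributes 1/m²

Multiplying the contributions: [m³/(kg·s²)] · [kg] · [1/m²]
Adding exponents of each base unit: m: 1, s: -2
SI base units of gravitational acceleration: m/s²

The claimed units m/s² match the derived units, so the claim is correct.

Answer: Yes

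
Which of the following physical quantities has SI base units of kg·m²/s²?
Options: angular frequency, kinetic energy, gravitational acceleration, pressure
Checking the SI base units of each option:
  angular frequency (ω = 2πf): 1/s  ✗
  kinetic energy (E = ½mv²): kg·m²/s²  ✓ matches
  gravitational acceleration (g = GM/r²): m/s²  ✗
  pressure (P = F/A): kg/(m·s²)  ✗

Only kinetic energy has units kg·m²/s².

Answer: kinetic energy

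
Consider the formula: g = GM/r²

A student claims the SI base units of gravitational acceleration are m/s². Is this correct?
Units of each symbol in g = GM/r²:
  G (gravitational constant): m³/(kg·s²)
  M (mass): kg
  r (distance): m  → to the power 2 in the denominator, contributes 1/m²

Multiplying the contributions: [m³/(kg·s²)] · [kg] · [1/m²]
Adding exponents of each base unit: m: 1, s: -2
SI base units of gravitational acceleration: m/s²

The claimed units m/s² match the derived units, so the claim is correct.

Answer: Yes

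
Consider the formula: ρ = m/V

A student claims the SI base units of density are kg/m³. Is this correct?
Units of each symbol in ρ = m/V:
  m (mass): kg
  V (volume): m³  → in the denominator, contributes 1/m³

Multiplying the contributions: [kg] · [1/m³]
Adding exponents of each base unit: kg: 1, m: -3
SI base units of density: kg/m³

The claimed units kg/m³ match the derived units, so the claim is correct.

Answer: Yes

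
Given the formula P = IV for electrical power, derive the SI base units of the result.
Units of each symbol in P = IV:
  I (current): A
  V (voltage, in volts): kg·m²/(s³·A)

Multiplying the contributions: [A] · [kg·m²/(s³·A)]
Adding exponents of each base unit: kg: 1, m: 2, s: -3
SI base units of electrical power: kg·m²/s³

Answer: kg·m²/s³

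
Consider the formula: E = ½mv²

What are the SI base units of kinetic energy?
Units of each symbol in E = ½mv²:
  m (mass): kg
  v (speed): m/s  → to the power 2, contributes m²/s²
  The factor ½ is dimensionless.

Multiplying the contributions: [kg] · [m²/s²]
Adding exponents of each base unit: kg: 1, m: 2, s: -2
SI base units of kinetic energy: kg·m²/s²

Answer: kg·m²/s²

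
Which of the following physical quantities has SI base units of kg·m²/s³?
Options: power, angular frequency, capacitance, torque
Checking the SI base units of each option:
  power (P = W/t): kg·m²/s³  ✓ matches
  angular frequency (ω = 2πf): 1/s  ✗
  capacitance (C = Q/V): s⁴·A²/(kg·m²)  ✗
  torque (τ = Fr): kg·m²/s²  ✗

Only power has units kg·m²/s³.

Answer: power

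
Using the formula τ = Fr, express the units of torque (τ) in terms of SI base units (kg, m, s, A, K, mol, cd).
Units of each symbol in τ = Fr:
  F (force): kg·m/s²
  r (lever arm): m

Multiplying the contributions: [kg·m/s²] · [m]
Adding exponents of each base unit: kg: 1, m: 2, s: -2
SI base units of torque: kg·m²/s²

Answer: kg·m²/s²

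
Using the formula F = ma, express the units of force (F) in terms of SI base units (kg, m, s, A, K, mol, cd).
Units of each symbol in F = ma:
  m (mass): kg
  a (acceleration): m/s²

Multiplying the contributions: [kg] · [m/s²]
Adding exponents of each base unit: kg: 1, m: 1, s: -2
SI base units of force: kg·m/s²

Answer: kg·m/s²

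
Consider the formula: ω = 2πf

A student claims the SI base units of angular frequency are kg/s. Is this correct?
Units of each symbol in ω = 2πf:
  f (frequency): 1/s
  The factor 2π is dimensionless.

Multiplying the contributions: [1/s]
Adding exponents of each base unit: s: -1
SI base units of angular frequency: 1/s

The claimed units kg/s (exponents kg: 1, s: -1) do not match the derived units 1/s (exponents s: -1), so the claim is incorrect.

Answer: No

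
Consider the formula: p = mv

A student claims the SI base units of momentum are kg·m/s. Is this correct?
Units of each symbol in p = mv:
  m (mass): kg
  v (velocity): m/s

Multiplying the contributions: [kg] · [m/s]
Adding exponents of each base unit: kg: 1, m: 1, s: -1
SI base units of momentum: kg·m/s

The claimed units kg·m/s match the derived units, so the claim is correct.

Answer: Yes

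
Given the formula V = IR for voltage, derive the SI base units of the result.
Units of each symbol in V = IR:
  I (current): A
  R (resistance, in ohms): kg·m²/(s³·A²)

Multiplying the contributions: [A] · [kg·m²/(s³·A²)]
Adding exponents of each base unit: kg: 1, m: 2, s: -3, A: -1
SI base units of voltage: kg·m²/(s³·A)

Answer: kg·m²/(s³·A)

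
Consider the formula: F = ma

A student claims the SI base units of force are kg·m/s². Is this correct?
Units of each symbol in F = ma:
  m (mass): kg
  a (acceleration): m/s²

Multiplying the contributions: [kg] · [m/s²]
Adding exponents of each base unit: kg: 1, m: 1, s: -2
SI base units of force: kg·m/s²

The claimed units kg·m/s² match the derived units, so the claim is correct.

Answer: Yes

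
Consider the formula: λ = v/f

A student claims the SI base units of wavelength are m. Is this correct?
Units of each symbol in λ = v/f:
  v (wave speed): m/s
  f (frequency): 1/s  → in the denominator, contributes s

Multiplying the contributions: [m/s] · [s]
Adding exponents of each base unit: m: 1
SI base units of wavelength: m

The claimed units m match the derived units, so the claim is correct.

Answer: Yes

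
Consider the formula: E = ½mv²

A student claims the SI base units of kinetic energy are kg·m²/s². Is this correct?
Units of each symbol in E = ½mv²:
  m (mass): kg
  v (speed): m/s  → to the power 2, contributes m²/s²
  The factor ½ is dimensionless.

Multiplying the contributions: [kg] · [m²/s²]
Adding exponents of each base unit: kg: 1, m: 2, s: -2
SI base units of kinetic energy: kg·m²/s²

The claimed units kg·m²/s² match the derived units, so the claim is correct.

Answer: Yes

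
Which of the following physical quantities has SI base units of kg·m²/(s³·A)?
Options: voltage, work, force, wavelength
Checking the SI base units of each option:
  voltage (V = IR): kg·m²/(s³·A)  ✓ matches
  work (W = Fd): kg·m²/s²  ✗
  force (F = ma): kg·m/s²  ✗
  wavelength (λ = v/f): m  ✗

Only voltage has units kg·m²/(s³·A).

Answer: voltage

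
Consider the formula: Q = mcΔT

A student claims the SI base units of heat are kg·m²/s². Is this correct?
Units of each symbol in Q = mcΔT:
  m (mass): kg
  c (specific heat capacity, in J/(kg·K)): m²/(s²·K)
  ΔT (temperature change): K

Multiplying the contributions: [kg] · [m²/(s²·K)] · [K]
Adding exponents of each base unit: kg: 1, m: 2, s: -2
SI base units of heat: kg·m²/s²

The claimed units kg·m²/s² match the derived units, so the claim is correct.

Answer: Yes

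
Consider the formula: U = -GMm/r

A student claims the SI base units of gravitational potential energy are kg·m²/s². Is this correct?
Units of each symbol in U = -GMm/r:
  G (gravitational constant): m³/(kg·s²)
  M (mass): kg
  m (mass): kg
  r (distance): m  → in the denominator, contributes 1/m
  The minus sign does not affect the units.

Multiplying the contributions: [m³/(kg·s²)] · [kg] · [kg] · [1/m]
Adding exponents of each base unit: kg: 1, m: 2, s: -2
SI base units of gravitational potential energy: kg·m²/s²

The claimed units kg·m²/s² match the derived units, so the claim is correct.

Answer: Yes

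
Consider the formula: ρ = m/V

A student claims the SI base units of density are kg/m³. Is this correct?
Units of each symbol in ρ = m/V:
  m (mass): kg
  V (volume): m³  → in the denominator, contributes 1/m³

Multiplying the contributions: [kg] · [1/m³]
Adding exponents of each base unit: kg: 1, m: -3
SI base units of density: kg/m³

The claimed units kg/m³ match the derived units, so the claim is correct.

Answer: Yes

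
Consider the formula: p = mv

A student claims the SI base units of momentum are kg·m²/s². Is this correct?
Units of each symbol in p = mv:
  m (mass): kg
  v (velocity): m/s

Multiplying the contributions: [kg] · [m/s]
Adding exponents of each base unit: kg: 1, m: 1, s: -1
SI base units of momentum: kg·m/s

The claimed units kg·m²/s² (exponents kg: 1, m: 2, s: -2) do not match the derived units kg·m/s (exponents kg: 1, m: 1, s: -1), so the claim is incorrect.

Answer: No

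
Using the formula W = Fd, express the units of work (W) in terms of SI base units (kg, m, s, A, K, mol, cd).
Units of each symbol in W = Fd:
  F (force): kg·m/s²
  d (displacement): m

Multiplying the contributions: [kg·m/s²] · [m]
Adding exponents of each base unit: kg: 1, m: 2, s: -2
SI base units of work: kg·m²/s²

Answer: kg·m²/s²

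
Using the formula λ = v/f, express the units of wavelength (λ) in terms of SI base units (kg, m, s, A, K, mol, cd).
Units of each symbol in λ = v/f:
  v (wave speed): m/s
  f (frequency): 1/s  → in the denominator, contributes s

Multiplying the contributions: [m/s] · [s]
Adding exponents of each base unit: m: 1
SI base units of wavelength: m

Answer: m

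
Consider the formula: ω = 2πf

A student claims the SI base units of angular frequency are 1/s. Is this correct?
Units of each symbol in ω = 2πf:
  f (frequency): 1/s
  The factor 2π is dimensionless.

Multiplying the contributions: [1/s]
Adding exponents of each base unit: s: -1
SI base units of angular frequency: 1/s

The claimed units 1/s match the derived units, so the claim is correct.

Answer: Yes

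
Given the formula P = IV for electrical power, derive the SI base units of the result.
Units of each symbol in P = IV:
  I (current): A
  V (voltage, in volts): kg·m²/(s³·A)

Multiplying the contributions: [A] · [kg·m²/(s³·A)]
Adding exponents of each base unit: kg: 1, m: 2, s: -3
SI base units of electrical power: kg·m²/s³

Answer: kg·m²/s³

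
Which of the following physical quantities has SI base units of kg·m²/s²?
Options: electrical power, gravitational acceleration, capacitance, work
Checking the SI base units of each option:
  electrical power (P = IV): kg·m²/s³  ✗
  gravitational acceleration (g = GM/r²): m/s²  ✗
  capacitance (C = Q/V): s⁴·A²/(kg·m²)  ✗
  work (W = Fd): kg·m²/s²  ✓ matches

Only work has units kg·m²/s².

Answer: work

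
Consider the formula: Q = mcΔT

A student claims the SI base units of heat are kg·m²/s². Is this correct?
Units of each symbol in Q = mcΔT:
  m (mass): kg
  c (specific heat capacity, in J/(kg·K)): m²/(s²·K)
  ΔT (temperature change): K

Multiplying the contributions: [kg] · [m²/(s²·K)] · [K]
Adding exponents of each base unit: kg: 1, m: 2, s: -2
SI base units of heat: kg·m²/s²

The claimed units kg·m²/s² match the derived units, so the claim is correct.

Answer: Yes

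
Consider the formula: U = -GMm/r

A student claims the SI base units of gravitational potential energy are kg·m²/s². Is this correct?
Units of each symbol in U = -GMm/r:
  G (gravitational constant): m³/(kg·s²)
  M (mass): kg
  m (mass): kg
  r (distance): m  → in the denominator, contributes 1/m
  The minus sign does not affect the units.

Multiplying the contributions: [m³/(kg·s²)] · [kg] · [kg] · [1/m]
Adding exponents of each base unit: kg: 1, m: 2, s: -2
SI base units of gravitational potential energy: kg·m²/s²

The claimed units kg·m²/s² match the derived units, so the claim is correct.

Answer: Yes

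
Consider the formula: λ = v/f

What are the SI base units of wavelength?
Units of each symbol in λ = v/f:
  v (wave speed): m/s
  f (frequency): 1/s  → in the denominator, contributes s

Multiplying the contributions: [m/s] · [s]
Adding exponents of each base unit: m: 1
SI base units of wavelength: m

Answer: m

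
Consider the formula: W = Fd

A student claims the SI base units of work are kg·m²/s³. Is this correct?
Units of each symbol in W = Fd:
  F (force): kg·m/s²
  d (displacement): m

Multiplying the contributions: [kg·m/s²] · [m]
Adding exponents of each base unit: kg: 1, m: 2, s: -2
SI base units of work: kg·m²/s²

The claimed units kg·m²/s³ (exponents kg: 1, m: 2, s: -3) do not match the derived units kg·m²/s² (exponents kg: 1, m: 2, s: -2), so the claim is incorrect.

Answer: No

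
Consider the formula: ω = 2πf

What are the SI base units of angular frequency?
Units of each symbol in ω = 2πf:
  f (frequency): 1/s
  The factor 2π is dimensionless.

Multiplying the contributions: [1/s]
Adding exponents of each base unit: s: -1
SI base units of angular frequency: 1/s

Answer: 1/s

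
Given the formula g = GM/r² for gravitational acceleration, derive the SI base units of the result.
Units of each symbol in g = GM/r²:
  G (gravitational constant): m³/(kg·s²)
  M (mass): kg
  r (distance): m  → to the power 2 in the denominator, contributes 1/m²

Multiplying the contributions: [m³/(kg·s²)] · [kg] · [1/m²]
Adding exponents of each base unit: m: 1, s: -2
SI base units of gravitational acceleration: m/s²

Answer: m/s²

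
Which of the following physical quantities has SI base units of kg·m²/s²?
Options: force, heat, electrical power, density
Checking the SI base units of each option:
  force (F = ma): kg·m/s²  ✗
  heat (Q = mcΔT): kg·m²/s²  ✓ matches
  electrical power (P = IV): kg·m²/s³  ✗
  density (ρ = m/V): kg/m³  ✗

Only heat has units kg·m²/s².

Answer: heat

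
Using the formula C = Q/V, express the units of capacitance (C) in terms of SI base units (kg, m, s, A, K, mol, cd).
Units of each symbol in C = Q/V:
  Q (charge, in coulombs): s·A
  V (voltage, in volts): kg·m²/(s³·A)  → in the denominator, contributes s³·A/(kg·m²)

Multiplying the contributions: [s·A] · [s³·A/(kg·m²)]
Adding exponents of each base unit: kg: -1, m: -2, s: 4, A: 2
SI base units of capacitance: s⁴·A²/(kg·m²)

Answer: s⁴·A²/(kg·m²)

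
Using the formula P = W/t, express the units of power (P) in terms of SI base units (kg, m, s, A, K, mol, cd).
Units of each symbol in P = W/t:
  W (work): kg·m²/s²
  t (time): s  → in the denominator, contributes 1/s

Multiplying the contributions: [kg·m²/s²] · [1/s]
Adding exponents of each base unit: kg: 1, m: 2, s: -3
SI base units of power: kg·m²/s³

Answer: kg·m²/s³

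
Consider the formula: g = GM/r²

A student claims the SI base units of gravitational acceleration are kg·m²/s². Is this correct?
Units of each symbol in g = GM/r²:
  G (gravitational constant): m³/(kg·s²)
  M (mass): kg
  r (distance): m  → to the power 2 in the denominator, contributes 1/m²

Multiplying the contributions: [m³/(kg·s²)] · [kg] · [1/m²]
Adding exponents of each base unit: m: 1, s: -2
SI base units of gravitational acceleration: m/s²

The claimed units kg·m²/s² (exponents kg: 1, m: 2, s: -2) do not match the derived units m/s² (exponents m: 1, s: -2), so the claim is incorrect.

Answer: No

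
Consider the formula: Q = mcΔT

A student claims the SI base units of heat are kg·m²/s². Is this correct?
Units of each symbol in Q = mcΔT:
  m (mass): kg
  c (specific heat capacity, in J/(kg·K)): m²/(s²·K)
  ΔT (temperature change): K

Multiplying the contributions: [kg] · [m²/(s²·K)] · [K]
Adding exponents of each base unit: kg: 1, m: 2, s: -2
SI base units of heat: kg·m²/s²

The claimed units kg·m²/s² match the derived units, so the claim is correct.

Answer: Yes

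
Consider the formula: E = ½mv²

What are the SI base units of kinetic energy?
Units of each symbol in E = ½mv²:
  m (mass): kg
  v (speed): m/s  → to the power 2, contributes m²/s²
  The factor ½ is dimensionless.

Multiplying the contributions: [kg] · [m²/s²]
Adding exponents of each base unit: kg: 1, m: 2, s: -2
SI base units of kinetic energy: kg·m²/s²

Answer: kg·m²/s²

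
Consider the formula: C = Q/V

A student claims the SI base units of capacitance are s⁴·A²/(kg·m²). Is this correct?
Units of each symbol in C = Q/V:
  Q (charge, in coulombs): s·A
  V (voltage, in volts): kg·m²/(s³·A)  → in the denominator, contributes s³·A/(kg·m²)

Multiplying the contributions: [s·A] · [s³·A/(kg·m²)]
Adding exponents of each base unit: kg: -1, m: -2, s: 4, A: 2
SI base units of capacitance: s⁴·A²/(kg·m²)

The claimed units s⁴·A²/(kg·m²) match the derived units, so the claim is correct.

Answer: Yes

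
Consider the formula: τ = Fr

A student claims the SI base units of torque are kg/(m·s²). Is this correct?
Units of each symbol in τ = Fr:
  F (force): kg·m/s²
  r (lever arm): m

Multiplying the contributions: [kg·m/s²] · [m]
Adding exponents of each base unit: kg: 1, m: 2, s: -2
SI base units of torque: kg·m²/s²

The claimed units kg/(m·s²) (exponents kg: 1, m: -1, s: -2) do not match the derived units kg·m²/s² (exponents kg: 1, m: 2, s: -2), so the claim is incorrect.

Answer: No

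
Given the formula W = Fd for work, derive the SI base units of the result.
Units of each symbol in W = Fd:
  F (force): kg·m/s²
  d (displacement): m

Multiplying the contributions: [kg·m/s²] · [m]
Adding exponents of each base unit: kg: 1, m: 2, s: -2
SI base units of work: kg·m²/s²

Answer: kg·m²/s²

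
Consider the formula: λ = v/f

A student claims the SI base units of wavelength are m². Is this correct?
Units of each symbol in λ = v/f:
  v (wave speed): m/s
  f (frequency): 1/s  → in the denominator, contributes s

Multiplying the contributions: [m/s] · [s]
Adding exponents of each base unit: m: 1
SI base units of wavelength: m

The claimed units m² (exponents m: 2) do not match the derived units m (exponents m: 1), so the claim is incorrect.

Answer: No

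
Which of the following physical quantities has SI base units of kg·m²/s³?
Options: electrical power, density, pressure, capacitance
Checking the SI base units of each option:
  electrical power (P = IV): kg·m²/s³  ✓ matches
  density (ρ = m/V): kg/m³  ✗
  pressure (P = F/A): kg/(m·s²)  ✗
  capacitance (C = Q/V): s⁴·A²/(kg·m²)  ✗

Only electrical power has units kg·m²/s³.

Answer: electrical power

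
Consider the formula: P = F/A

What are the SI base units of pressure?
Units of each symbol in P = F/A:
  F (force): kg·m/s²
  A (area): m²  → in the denominator, contributes 1/m²

Multiplying the contributions: [kg·m/s²] · [1/m²]
Adding exponents of each base unit: kg: 1, m: -1, s: -2
SI base units of pressure: kg/(m·s²)

Answer: kg/(m·s²)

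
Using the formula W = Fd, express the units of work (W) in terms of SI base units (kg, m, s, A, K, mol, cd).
Units of each symbol in W = Fd:
  F (force): kg·m/s²
  d (displacement): m

Multiplying the contributions: [kg·m/s²] · [m]
Adding exponents of each base unit: kg: 1, m: 2, s: -2
SI base units of work: kg·m²/s²

Answer: kg·m²/s²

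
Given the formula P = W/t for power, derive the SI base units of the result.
Units of each symbol in P = W/t:
  W (work): kg·m²/s²
  t (time): s  → in the denominator, contributes 1/s

Multiplying the contributions: [kg·m²/s²] · [1/s]
Adding exponents of each base unit: kg: 1, m: 2, s: -3
SI base units of power: kg·m²/s³

Answer: kg·m²/s³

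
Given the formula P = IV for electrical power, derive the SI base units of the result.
Units of each symbol in P = IV:
  I (current): A
  V (voltage, in volts): kg·m²/(s³·A)

Multiplying the contributions: [A] · [kg·m²/(s³·A)]
Adding exponents of each base unit: kg: 1, m: 2, s: -3
SI base units of electrical power: kg·m²/s³

Answer: kg·m²/s³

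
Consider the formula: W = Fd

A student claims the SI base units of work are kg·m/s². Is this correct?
Units of each symbol in W = Fd:
  F (force): kg·m/s²
  d (displacement): m

Multiplying the contributions: [kg·m/s²] · [m]
Adding exponents of each base unit: kg: 1, m: 2, s: -2
SI base units of work: kg·m²/s²

The claimed units kg·m/s² (exponents kg: 1, m: 1, s: -2) do not match the derived units kg·m²/s² (exponents kg: 1, m: 2, s: -2), so the claim is incorrect.

Answer: No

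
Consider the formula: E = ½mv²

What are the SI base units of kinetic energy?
Units of each symbol in E = ½mv²:
  m (mass): kg
  v (speed): m/s  → to the power 2, contributes m²/s²
  The factor ½ is dimensionless.

Multiplying the contributions: [kg] · [m²/s²]
Adding exponents of each base unit: kg: 1, m: 2, s: -2
SI base units of kinetic energy: kg·m²/s²

Answer: kg·m²/s²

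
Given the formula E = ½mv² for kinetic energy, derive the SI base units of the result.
Units of each symbol in E = ½mv²:
  m (mass): kg
  v (speed): m/s  → to the power 2, contributes m²/s²
  The factor ½ is dimensionless.

Multiplying the contributions: [kg] · [m²/s²]
Adding exponents of each base unit: kg: 1, m: 2, s: -2
SI base units of kinetic energy: kg·m²/s²

Answer: kg·m²/s²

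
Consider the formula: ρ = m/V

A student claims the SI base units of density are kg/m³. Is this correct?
Units of each symbol in ρ = m/V:
  m (mass): kg
  V (volume): m³  → in the denominator, contributes 1/m³

Multiplying the contributions: [kg] · [1/m³]
Adding exponents of each base unit: kg: 1, m: -3
SI base units of density: kg/m³

The claimed units kg/m³ match the derived units, so the claim is correct.

Answer: Yes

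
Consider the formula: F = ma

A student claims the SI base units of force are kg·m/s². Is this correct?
Units of each symbol in F = ma:
  m (mass): kg
  a (acceleration): m/s²

Multiplying the contributions: [kg] · [m/s²]
Adding exponents of each base unit: kg: 1, m: 1, s: -2
SI base units of force: kg·m/s²

The claimed units kg·m/s² match the derived units, so the claim is correct.

Answer: Yes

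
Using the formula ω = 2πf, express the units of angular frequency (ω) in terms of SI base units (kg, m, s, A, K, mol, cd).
Units of each symbol in ω = 2πf:
  f (frequency): 1/s
  The factor 2π is dimensionless.

Multiplying the contributions: [1/s]
Adding exponents of each base unit: s: -1
SI base units of angular frequency: 1/s

Answer: 1/s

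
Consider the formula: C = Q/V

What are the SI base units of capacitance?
Units of each symbol in C = Q/V:
  Q (charge, in coulombs): s·A
  V (voltage, in volts): kg·m²/(s³·A)  → in the denominator, contributes s³·A/(kg·m²)

Multiplying the contributions: [s·A] · [s³·A/(kg·m²)]
Adding exponents of each base unit: kg: -1, m: -2, s: 4, A: 2
SI base units of capacitance: s⁴·A²/(kg·m²)

Answer: s⁴·A²/(kg·m²)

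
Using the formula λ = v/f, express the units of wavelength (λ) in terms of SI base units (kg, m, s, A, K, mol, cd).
Units of each symbol in λ = v/f:
  v (wave speed): m/s
  f (frequency): 1/s  → in the denominator, contributes s

Multiplying the contributions: [m/s] · [s]
Adding exponents of each base unit: m: 1
SI base units of wavelength: m

Answer: m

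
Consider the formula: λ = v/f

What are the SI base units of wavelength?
Units of each symbol in λ = v/f:
  v (wave speed): m/s
  f (frequency): 1/s  → in the denominator, contributes s

Multiplying the contributions: [m/s] · [s]
Adding exponents of each base unit: m: 1
SI base units of wavelength: m

Answer: m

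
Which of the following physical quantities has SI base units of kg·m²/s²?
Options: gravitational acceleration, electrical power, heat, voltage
Checking the SI base units of each option:
  gravitational acceleration (g = GM/r²): m/s²  ✗
  electrical power (P = IV): kg·m²/s³  ✗
  heat (Q = mcΔT): kg·m²/s²  ✓ matches
  voltage (V = IR): kg·m²/(s³·A)  ✗

Only heat has units kg·m²/s².

Answer: heat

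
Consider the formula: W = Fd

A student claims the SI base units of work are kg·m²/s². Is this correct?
Units of each symbol in W = Fd:
  F (force): kg·m/s²
  d (displacement): m

Multiplying the contributions: [kg·m/s²] · [m]
Adding exponents of each base unit: kg: 1, m: 2, s: -2
SI base units of work: kg·m²/s²

The claimed units kg·m²/s² match the derived units, so the claim is correct.

Answer: Yes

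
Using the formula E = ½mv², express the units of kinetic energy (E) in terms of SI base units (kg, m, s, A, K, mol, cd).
Units of each symbol in E = ½mv²:
  m (mass): kg
  v (speed): m/s  → to the power 2, contributes m²/s²
  The factor ½ is dimensionless.

Multiplying the contributions: [kg] · [m²/s²]
Adding exponents of each base unit: kg: 1, m: 2, s: -2
SI base units of kinetic energy: kg·m²/s²

Answer: kg·m²/s²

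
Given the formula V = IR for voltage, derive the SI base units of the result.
Units of each symbol in V = IR:
  I (current): A
  R (resistance, in ohms): kg·m²/(s³·A²)

Multiplying the contributions: [A] · [kg·m²/(s³·A²)]
Adding exponents of each base unit: kg: 1, m: 2, s: -3, A: -1
SI base units of voltage: kg·m²/(s³·A)

Answer: kg·m²/(s³·A)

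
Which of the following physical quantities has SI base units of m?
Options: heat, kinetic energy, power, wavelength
Checking the SI base units of each option:
  heat (Q = mcΔT): kg·m²/s²  ✗
  kinetic energy (E = ½mv²): kg·m²/s²  ✗
  power (P = W/t): kg·m²/s³  ✗
  wavelength (λ = v/f): m  ✓ matches

Only wavelength has units m.

Answer: wavelength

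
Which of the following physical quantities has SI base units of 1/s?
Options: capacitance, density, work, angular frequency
Checking the SI base units of each option:
  capacitance (C = Q/V): s⁴·A²/(kg·m²)  ✗
  density (ρ = m/V): kg/m³  ✗
  work (W = Fd): kg·m²/s²  ✗
  angular frequency (ω = 2πf): 1/s  ✓ matches

Only angular frequency has units 1/s.

Answer: angular frequency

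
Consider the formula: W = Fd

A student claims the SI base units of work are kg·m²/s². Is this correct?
Units of each symbol in W = Fd:
  F (force): kg·m/s²
  d (displacement): m

Multiplying the contributions: [kg·m/s²] · [m]
Adding exponents of each base unit: kg: 1, m: 2, s: -2
SI base units of work: kg·m²/s²

The claimed units kg·m²/s² match the derived units, so the claim is correct.

Answer: Yes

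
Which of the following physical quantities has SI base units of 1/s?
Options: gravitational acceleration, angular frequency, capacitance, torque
Checking the SI base units of each option:
  gravitational acceleration (g = GM/r²): m/s²  ✗
  angular frequency (ω = 2πf): 1/s  ✓ matches
  capacitance (C = Q/V): s⁴·A²/(kg·m²)  ✗
  torque (τ = Fr): kg·m²/s²  ✗

Only angular frequency has units 1/s.

Answer: angular frequency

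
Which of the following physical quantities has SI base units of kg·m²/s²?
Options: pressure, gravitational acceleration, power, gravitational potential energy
Checking the SI base units of each option:
  pressure (P = F/A): kg/(m·s²)  ✗
  gravitational acceleration (g = GM/r²): m/s²  ✗
  power (P = W/t): kg·m²/s³  ✗
  gravitational potential energy (U = -GMm/r): kg·m²/s²  ✓ matches

Only gravitational potential energy has units kg·m²/s².

Answer: gravitational potential energy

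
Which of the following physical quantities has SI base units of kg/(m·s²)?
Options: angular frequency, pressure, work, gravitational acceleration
Checking the SI base units of each option:
  angular frequency (ω = 2πf): 1/s  ✗
  pressure (P = F/A): kg/(m·s²)  ✓ matches
  work (W = Fd): kg·m²/s²  ✗
  gravitational acceleration (g = GM/r²): m/s²  ✗

Only pressure has units kg/(m·s²).

Answer: pressure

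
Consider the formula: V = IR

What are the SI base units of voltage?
Units of each symbol in V = IR:
  I (current): A
  R (resistance, in ohms): kg·m²/(s³·A²)

Multiplying the contributions: [A] · [kg·m²/(s³·A²)]
Adding exponents of each base unit: kg: 1, m: 2, s: -3, A: -1
SI base units of voltage: kg·m²/(s³·A)

Answer: kg·m²/(s³·A)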